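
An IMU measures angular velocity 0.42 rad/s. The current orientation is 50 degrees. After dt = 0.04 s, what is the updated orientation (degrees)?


delta_theta = w * dt = 0.42 * 0.04 = 0.0168 rad
= 0.9626 deg
theta_new = 50 + 0.9626 = 50.9626 deg


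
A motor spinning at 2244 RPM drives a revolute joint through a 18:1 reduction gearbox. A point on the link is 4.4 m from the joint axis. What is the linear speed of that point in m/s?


omega_motor = 2244 * 2*pi/60 = 234.9911 rad/s
omega_joint = omega_motor / 18 = 13.0551 rad/s
v = omega_joint * r = 13.0551 * 4.4
= 57.4423 m/s


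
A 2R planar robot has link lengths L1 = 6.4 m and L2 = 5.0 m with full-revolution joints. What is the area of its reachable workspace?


r_max = L1 + L2 = 11.4 m
r_min = |L1 - L2| = 1.4 m
Area = pi*(r_max^2 - r_min^2)
= pi*(129.96 - 1.96)
= pi * 128.0
= 402.1239 m^2


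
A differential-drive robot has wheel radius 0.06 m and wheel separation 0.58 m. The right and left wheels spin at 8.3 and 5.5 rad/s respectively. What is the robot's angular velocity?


vR = r*wR = 0.06*8.3 = 0.498 m/s
vL = r*wL = 0.06*5.5 = 0.33 m/s
v = (vR+vL)/2 = 0.414 m/s
omega = (vR-vL)/L = 0.2897 rad/s
angular velocity = 0.2897 rad/s


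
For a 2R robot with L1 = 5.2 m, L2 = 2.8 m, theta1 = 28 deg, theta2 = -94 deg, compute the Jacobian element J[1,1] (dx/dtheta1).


J[1,1] = -L1*sin(t1) - L2*sin(t1+t2)
= -5.2*sin(28) - 2.8*sin(-66)
= 0.1167


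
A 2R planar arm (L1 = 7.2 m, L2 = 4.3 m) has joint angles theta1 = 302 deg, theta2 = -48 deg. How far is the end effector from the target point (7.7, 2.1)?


End effector via forward kinematics:
x = L1*cos(t1) + L2*cos(t1+t2) = 2.6302
y = L1*sin(t1) + L2*sin(t1+t2) = -10.2394
Distance to target:
d = sqrt((7.7 - 2.6302)^2 + (2.1 - -10.2394)^2)
= sqrt(25.7031 + 152.2601)
= 13.3403 m


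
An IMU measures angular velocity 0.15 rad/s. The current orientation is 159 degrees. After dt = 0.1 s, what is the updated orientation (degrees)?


delta_theta = w * dt = 0.15 * 0.1 = 0.015 rad
= 0.8594 deg
theta_new = 159 + 0.8594 = 159.8594 deg


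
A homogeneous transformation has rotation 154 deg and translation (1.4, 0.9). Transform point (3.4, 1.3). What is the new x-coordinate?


x' = cos(theta)*px - sin(theta)*py + tx
= -0.8988*3.4 - 0.4384*1.3 + 1.4
= -2.2258


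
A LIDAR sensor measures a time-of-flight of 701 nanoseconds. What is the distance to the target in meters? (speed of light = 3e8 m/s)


tof = 701 ns = 7.01e-07 s
dist = c * tof / 2
= 3e8 * 7.01e-07 / 2
= 105.15 m


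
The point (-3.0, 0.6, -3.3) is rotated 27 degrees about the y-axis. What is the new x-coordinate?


Rotation about y-axis: x' = x*cos(theta) + z*sin(theta)
= -3.0 * 0.891 + -3.3 * 0.454
= -4.1712


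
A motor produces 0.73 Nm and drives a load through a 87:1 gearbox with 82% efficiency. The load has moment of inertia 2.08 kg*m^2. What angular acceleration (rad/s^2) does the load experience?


tau_out = tau_motor * N * eta
= 0.73 * 87 * 0.82 = 52.0782 Nm
alpha = tau_out / I = 52.0782 / 2.08
= 25.0376 rad/s^2


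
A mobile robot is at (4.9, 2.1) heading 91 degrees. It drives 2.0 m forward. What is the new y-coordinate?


y_new = y0 + d*sin(theta)
= 2.1 + 2.0*sin(91)
= 2.1 + 1.9997
= 4.0997


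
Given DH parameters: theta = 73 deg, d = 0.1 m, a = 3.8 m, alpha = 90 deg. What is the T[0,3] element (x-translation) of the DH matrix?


T[0,3] = a * cos(theta)
= 3.8 * cos(73 deg)
= 3.8 * 0.2924
= 1.111


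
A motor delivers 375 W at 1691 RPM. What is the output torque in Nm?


omega = 1691 * 2*pi/60 = 177.0811 rad/s
tau = P / omega = 375 / 177.0811
= 2.1177 Nm


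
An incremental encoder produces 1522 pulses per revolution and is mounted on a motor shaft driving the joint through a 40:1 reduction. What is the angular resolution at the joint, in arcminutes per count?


counts per rev = 1522
effective counts at joint = 1522 * 40 = 60880
resolution = 360*60 / 60880
= 0.3548 arcmin/count


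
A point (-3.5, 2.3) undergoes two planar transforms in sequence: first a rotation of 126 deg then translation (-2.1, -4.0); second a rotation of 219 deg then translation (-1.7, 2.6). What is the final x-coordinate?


After transform 1:
x1 = cos(126)*-3.5 - sin(126)*2.3 + -2.1 = -1.9035
y1 = sin(126)*-3.5 + cos(126)*2.3 + -4.0 = -8.1835
After transform 2:
x2 = cos(219)*-1.9035 - sin(219)*-8.1835 + -1.7
= -5.3707


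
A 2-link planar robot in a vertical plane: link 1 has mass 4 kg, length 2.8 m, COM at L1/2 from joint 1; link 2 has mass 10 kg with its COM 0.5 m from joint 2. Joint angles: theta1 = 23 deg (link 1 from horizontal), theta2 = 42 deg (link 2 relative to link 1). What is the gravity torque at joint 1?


Horizontal distance from joint 1 to link-1 COM:
  x_c1 = (L1/2)*cos(t1) = 1.4 * 0.9205 = 1.2887 m
Horizontal distance from joint 1 to link-2 COM:
  x_c2 = L1*cos(t1) + Lc2*cos(t1+t2)
       = 2.8*0.9205 + 0.5*0.4226 = 2.7887 m
tau1 = m1*g*x_c1 + m2*g*x_c2
     = 4*9.81*1.2887 + 10*9.81*2.7887
     = 50.5689 + 273.5737
     = 324.1426 Nm


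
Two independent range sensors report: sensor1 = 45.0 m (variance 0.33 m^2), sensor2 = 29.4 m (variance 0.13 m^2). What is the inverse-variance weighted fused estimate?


w1 = (1/var1) / (1/var1 + 1/var2)
   = 3.0303 / (3.0303 + 7.6923) = 0.2826
w2 = 1 - w1 = 0.7174
fused = w1*s1 + w2*s2 = 12.7174 + 21.0913
= 33.8087 m


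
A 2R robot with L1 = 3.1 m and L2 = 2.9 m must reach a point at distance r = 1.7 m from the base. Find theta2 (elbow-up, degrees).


cos(theta2) = (r^2 - L1^2 - L2^2) / (2*L1*L2)
cos(theta2) = (2.89 - 9.61 - 8.41) / 17.98
cos(theta2) = -0.841491
theta2 = 147.2979 degrees


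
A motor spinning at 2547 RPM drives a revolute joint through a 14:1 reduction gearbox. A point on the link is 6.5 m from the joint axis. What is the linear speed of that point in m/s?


omega_motor = 2547 * 2*pi/60 = 266.7212 rad/s
omega_joint = omega_motor / 14 = 19.0515 rad/s
v = omega_joint * r = 19.0515 * 6.5
= 123.8349 m/s


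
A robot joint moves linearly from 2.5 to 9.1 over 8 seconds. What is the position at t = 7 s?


s = t/T = 7/8 = 0.875
p(t) = p0 + (pf-p0)*s
= 2.5 + (9.1 - 2.5) * 0.875
= 8.275


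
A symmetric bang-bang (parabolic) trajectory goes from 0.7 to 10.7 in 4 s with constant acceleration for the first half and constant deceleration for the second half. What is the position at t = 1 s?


Symmetric rest-to-rest: each phase covers (pf-p0)/2 in time T/2. 0.5*a*(T/2)^2 = (pf-p0)/2 => a = 4*(pf-p0)/T^2
a = 4*(10.7-0.7)/4^2 = 2.5
t = 1 is in the acceleration phase (t <= T/2).
p = p0 + 0.5*a*t^2 = 0.7 + 0.5*2.5*1^2
= 1.95


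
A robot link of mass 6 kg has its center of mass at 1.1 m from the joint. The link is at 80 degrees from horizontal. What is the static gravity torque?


tau = m*g*L*cos(angle)
= 6 * 9.81 * 1.1 * cos(80 deg)
= 6 * 9.81 * 1.1 * 0.1736
= 11.243 Nm


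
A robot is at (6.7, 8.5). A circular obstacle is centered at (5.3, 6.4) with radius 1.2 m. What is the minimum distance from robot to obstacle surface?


center_dist = sqrt((6.7-5.3)^2 + (8.5-6.4)^2)
= sqrt(1.96 + 4.41)
= 2.5239
min_dist = center_dist - radius = 2.5239 - 1.2 = 1.3239 m


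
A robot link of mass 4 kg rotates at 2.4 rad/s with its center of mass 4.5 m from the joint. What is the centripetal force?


F = m * omega^2 * r
= 4 * 2.4^2 * 4.5
= 4 * 5.76 * 4.5
= 103.68 N


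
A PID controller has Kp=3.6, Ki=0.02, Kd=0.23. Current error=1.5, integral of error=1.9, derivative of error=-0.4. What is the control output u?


u = Kp*e + Ki*int(e) + Kd*de/dt
= 3.6*1.5 + 0.02*1.9 + 0.23*(-0.4)
= 5.4 + 0.038 + -0.092
= 5.346


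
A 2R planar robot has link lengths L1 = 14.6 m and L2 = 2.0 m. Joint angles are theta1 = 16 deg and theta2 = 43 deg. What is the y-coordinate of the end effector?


Convert angles to radians: theta1 = 0.2793, theta2 = 0.7505
y = L1*sin(theta1) + L2*sin(theta1+theta2)
y = 4.0243 + 1.7143
y = 5.7386


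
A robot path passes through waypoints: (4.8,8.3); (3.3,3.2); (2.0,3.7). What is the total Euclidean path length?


Segment lengths:
  seg1 = sqrt((-1.5)^2 + (-5.1)^2) = 5.316
  seg2 = sqrt((-1.3)^2 + (0.5)^2) = 1.3928
Total = 6.7089


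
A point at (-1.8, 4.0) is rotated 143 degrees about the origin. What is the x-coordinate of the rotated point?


x' = x*cos(theta) - y*sin(theta)
cos(143 deg) = -0.7986, sin(143 deg) = 0.6018
x' = -1.8 * -0.7986 - 4.0 * 0.6018
= 1.4375 - 2.4073
= -0.9697


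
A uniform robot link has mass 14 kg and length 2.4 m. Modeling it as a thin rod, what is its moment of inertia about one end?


I = (1/3) * m * L^2
= (1/3) * 14 * 2.4^2
= 0.333333 * 14 * 5.76
= 26.88 kg*m^2


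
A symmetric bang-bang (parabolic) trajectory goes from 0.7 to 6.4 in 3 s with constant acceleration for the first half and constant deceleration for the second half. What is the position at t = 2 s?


Symmetric rest-to-rest: each phase covers (pf-p0)/2 in time T/2. 0.5*a*(T/2)^2 = (pf-p0)/2 => a = 4*(pf-p0)/T^2
a = 4*(6.4-0.7)/3^2 = 2.5333
t = 2 is in the deceleration phase (t > T/2).
p = pf - 0.5*a*(T-t)^2 = 6.4 - 0.5*2.5333*1^2
= 5.1333


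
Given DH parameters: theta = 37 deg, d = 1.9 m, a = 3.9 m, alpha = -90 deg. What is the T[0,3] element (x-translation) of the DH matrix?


T[0,3] = a * cos(theta)
= 3.9 * cos(37 deg)
= 3.9 * 0.7986
= 3.1147


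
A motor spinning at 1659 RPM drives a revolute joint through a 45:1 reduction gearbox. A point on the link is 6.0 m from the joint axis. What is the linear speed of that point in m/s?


omega_motor = 1659 * 2*pi/60 = 173.7301 rad/s
omega_joint = omega_motor / 45 = 3.8607 rad/s
v = omega_joint * r = 3.8607 * 6.0
= 23.164 m/s


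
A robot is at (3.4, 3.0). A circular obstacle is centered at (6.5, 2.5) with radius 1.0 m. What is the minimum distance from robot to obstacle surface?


center_dist = sqrt((3.4-6.5)^2 + (3.0-2.5)^2)
= sqrt(9.61 + 0.25)
= 3.1401
min_dist = center_dist - radius = 3.1401 - 1.0 = 2.1401 m


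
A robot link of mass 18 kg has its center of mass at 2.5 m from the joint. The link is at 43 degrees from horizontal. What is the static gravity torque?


tau = m*g*L*cos(angle)
= 18 * 9.81 * 2.5 * cos(43 deg)
= 18 * 9.81 * 2.5 * 0.7314
= 322.8561 Nm


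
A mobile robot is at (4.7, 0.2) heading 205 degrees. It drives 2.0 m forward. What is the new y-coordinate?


y_new = y0 + d*sin(theta)
= 0.2 + 2.0*sin(205)
= 0.2 + -0.8452
= -0.6452


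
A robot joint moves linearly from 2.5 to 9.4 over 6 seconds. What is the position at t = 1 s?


s = t/T = 1/6 = 0.1667
p(t) = p0 + (pf-p0)*s
= 2.5 + (9.4 - 2.5) * 0.1667
= 3.65


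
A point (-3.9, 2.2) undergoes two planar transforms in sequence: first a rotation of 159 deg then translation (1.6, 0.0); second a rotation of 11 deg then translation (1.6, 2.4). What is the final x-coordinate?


After transform 1:
x1 = cos(159)*-3.9 - sin(159)*2.2 + 1.6 = 4.4526
y1 = sin(159)*-3.9 + cos(159)*2.2 + 0.0 = -3.4515
After transform 2:
x2 = cos(11)*4.4526 - sin(11)*-3.4515 + 1.6
= 6.6293


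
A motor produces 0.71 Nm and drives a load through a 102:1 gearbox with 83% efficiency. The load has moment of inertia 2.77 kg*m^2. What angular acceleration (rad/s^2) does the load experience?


tau_out = tau_motor * N * eta
= 0.71 * 102 * 0.83 = 60.1086 Nm
alpha = tau_out / I = 60.1086 / 2.77
= 21.6999 rad/s^2


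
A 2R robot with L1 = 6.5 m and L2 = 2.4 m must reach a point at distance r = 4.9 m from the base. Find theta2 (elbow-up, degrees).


cos(theta2) = (r^2 - L1^2 - L2^2) / (2*L1*L2)
cos(theta2) = (24.01 - 42.25 - 5.76) / 31.2
cos(theta2) = -0.769231
theta2 = 140.2849 degrees


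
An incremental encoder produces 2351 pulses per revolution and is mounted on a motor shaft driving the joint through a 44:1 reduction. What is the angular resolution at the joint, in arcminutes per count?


counts per rev = 2351
effective counts at joint = 2351 * 44 = 103444
resolution = 360*60 / 103444
= 0.2088 arcmin/count


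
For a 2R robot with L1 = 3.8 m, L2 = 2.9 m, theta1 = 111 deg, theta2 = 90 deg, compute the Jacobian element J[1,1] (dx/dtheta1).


J[1,1] = -L1*sin(t1) - L2*sin(t1+t2)
= -3.8*sin(111) - 2.9*sin(201)
= -2.5083


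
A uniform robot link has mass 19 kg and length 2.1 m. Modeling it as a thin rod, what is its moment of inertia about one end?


I = (1/3) * m * L^2
= (1/3) * 19 * 2.1^2
= 0.333333 * 19 * 4.41
= 27.93 kg*m^2


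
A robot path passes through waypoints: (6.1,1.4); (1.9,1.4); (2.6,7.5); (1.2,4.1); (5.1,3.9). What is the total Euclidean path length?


Segment lengths:
  seg1 = sqrt((-4.2)^2 + (0.0)^2) = 4.2
  seg2 = sqrt((0.7)^2 + (6.1)^2) = 6.14
  seg3 = sqrt((-1.4)^2 + (-3.4)^2) = 3.677
  seg4 = sqrt((3.9)^2 + (-0.2)^2) = 3.9051
Total = 17.9221


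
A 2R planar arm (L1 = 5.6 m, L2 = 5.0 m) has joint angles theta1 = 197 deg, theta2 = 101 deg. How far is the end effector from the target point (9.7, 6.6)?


End effector via forward kinematics:
x = L1*cos(t1) + L2*cos(t1+t2) = -3.0079
y = L1*sin(t1) + L2*sin(t1+t2) = -6.052
Distance to target:
d = sqrt((9.7 - -3.0079)^2 + (6.6 - -6.052)^2)
= sqrt(161.492 + 160.0736)
= 17.9322 m


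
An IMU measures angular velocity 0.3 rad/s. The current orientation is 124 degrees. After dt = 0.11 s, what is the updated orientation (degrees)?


delta_theta = w * dt = 0.3 * 0.11 = 0.033 rad
= 1.8908 deg
theta_new = 124 + 1.8908 = 125.8908 deg


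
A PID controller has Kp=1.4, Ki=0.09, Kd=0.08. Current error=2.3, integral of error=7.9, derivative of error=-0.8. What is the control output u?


u = Kp*e + Ki*int(e) + Kd*de/dt
= 1.4*2.3 + 0.09*7.9 + 0.08*(-0.8)
= 3.22 + 0.711 + -0.064
= 3.867


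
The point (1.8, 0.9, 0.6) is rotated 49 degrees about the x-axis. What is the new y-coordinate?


Rotation about x-axis: y' = y*cos(theta) - z*sin(theta)
= 0.9 * 0.6561 - 0.6 * 0.7547
= 0.1376


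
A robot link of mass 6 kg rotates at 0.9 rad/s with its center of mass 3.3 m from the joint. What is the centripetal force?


F = m * omega^2 * r
= 6 * 0.9^2 * 3.3
= 6 * 0.81 * 3.3
= 16.038 N


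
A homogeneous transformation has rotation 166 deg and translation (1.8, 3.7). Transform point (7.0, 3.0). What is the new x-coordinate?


x' = cos(theta)*px - sin(theta)*py + tx
= -0.9703*7.0 - 0.2419*3.0 + 1.8
= -5.7178


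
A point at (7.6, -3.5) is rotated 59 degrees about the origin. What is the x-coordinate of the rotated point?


x' = x*cos(theta) - y*sin(theta)
cos(59 deg) = 0.515, sin(59 deg) = 0.8572
x' = 7.6 * 0.515 - -3.5 * 0.8572
= 3.9143 - -3.0001
= 6.9144


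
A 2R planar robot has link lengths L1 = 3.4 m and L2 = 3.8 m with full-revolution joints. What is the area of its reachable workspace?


r_max = L1 + L2 = 7.2 m
r_min = |L1 - L2| = 0.4 m
Area = pi*(r_max^2 - r_min^2)
= pi*(51.84 - 0.16)
= pi * 51.68
= 162.3575 m^2


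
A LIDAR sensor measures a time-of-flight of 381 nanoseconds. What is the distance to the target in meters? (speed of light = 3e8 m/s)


tof = 381 ns = 3.81e-07 s
dist = c * tof / 2
= 3e8 * 3.81e-07 / 2
= 57.15 m


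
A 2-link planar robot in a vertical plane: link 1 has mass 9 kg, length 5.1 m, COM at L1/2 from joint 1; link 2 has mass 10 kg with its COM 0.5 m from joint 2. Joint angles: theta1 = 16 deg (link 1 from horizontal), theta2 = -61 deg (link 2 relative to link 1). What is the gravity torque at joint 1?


Horizontal distance from joint 1 to link-1 COM:
  x_c1 = (L1/2)*cos(t1) = 2.55 * 0.9613 = 2.4512 m
Horizontal distance from joint 1 to link-2 COM:
  x_c2 = L1*cos(t1) + Lc2*cos(t1+t2)
       = 5.1*0.9613 + 0.5*0.7071 = 5.256 m
tau1 = m1*g*x_c1 + m2*g*x_c2
     = 9*9.81*2.4512 + 10*9.81*5.256
     = 216.418 + 515.6124
     = 732.0304 Nm


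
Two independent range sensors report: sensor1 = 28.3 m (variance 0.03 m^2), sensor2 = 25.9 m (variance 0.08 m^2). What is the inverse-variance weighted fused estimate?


w1 = (1/var1) / (1/var1 + 1/var2)
   = 33.3333 / (33.3333 + 12.5) = 0.7273
w2 = 1 - w1 = 0.2727
fused = w1*s1 + w2*s2 = 20.5818 + 7.0636
= 27.6455 m


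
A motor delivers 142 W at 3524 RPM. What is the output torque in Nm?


omega = 3524 * 2*pi/60 = 369.0324 rad/s
tau = P / omega = 142 / 369.0324
= 0.3848 Nm


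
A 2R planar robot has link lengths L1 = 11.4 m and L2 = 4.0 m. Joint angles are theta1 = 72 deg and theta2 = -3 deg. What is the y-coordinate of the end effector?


Convert angles to radians: theta1 = 1.2566, theta2 = -0.0524
y = L1*sin(theta1) + L2*sin(theta1+theta2)
y = 10.842 + 3.7343
y = 14.5764


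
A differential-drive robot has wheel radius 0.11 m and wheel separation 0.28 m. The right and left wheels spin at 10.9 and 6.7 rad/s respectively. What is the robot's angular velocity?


vR = r*wR = 0.11*10.9 = 1.199 m/s
vL = r*wL = 0.11*6.7 = 0.737 m/s
v = (vR+vL)/2 = 0.968 m/s
omega = (vR-vL)/L = 1.65 rad/s
angular velocity = 1.65 rad/s


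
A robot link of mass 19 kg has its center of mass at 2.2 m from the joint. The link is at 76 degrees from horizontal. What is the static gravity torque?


tau = m*g*L*cos(angle)
= 19 * 9.81 * 2.2 * cos(76 deg)
= 19 * 9.81 * 2.2 * 0.2419
= 99.202 Nm


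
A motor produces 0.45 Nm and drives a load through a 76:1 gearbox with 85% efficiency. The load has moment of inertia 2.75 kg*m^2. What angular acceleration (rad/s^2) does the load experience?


tau_out = tau_motor * N * eta
= 0.45 * 76 * 0.85 = 29.07 Nm
alpha = tau_out / I = 29.07 / 2.75
= 10.5709 rad/s^2


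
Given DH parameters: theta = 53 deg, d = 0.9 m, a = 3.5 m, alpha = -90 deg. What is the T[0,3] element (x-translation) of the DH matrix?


T[0,3] = a * cos(theta)
= 3.5 * cos(53 deg)
= 3.5 * 0.6018
= 2.1064


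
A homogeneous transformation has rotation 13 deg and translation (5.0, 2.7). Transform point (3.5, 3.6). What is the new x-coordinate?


x' = cos(theta)*px - sin(theta)*py + tx
= 0.9744*3.5 - 0.225*3.6 + 5.0
= 7.6005


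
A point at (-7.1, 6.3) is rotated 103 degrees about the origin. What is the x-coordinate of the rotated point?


x' = x*cos(theta) - y*sin(theta)
cos(103 deg) = -0.225, sin(103 deg) = 0.9744
x' = -7.1 * -0.225 - 6.3 * 0.9744
= 1.5972 - 6.1385
= -4.5414


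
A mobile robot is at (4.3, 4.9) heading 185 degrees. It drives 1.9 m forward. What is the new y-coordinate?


y_new = y0 + d*sin(theta)
= 4.9 + 1.9*sin(185)
= 4.9 + -0.1656
= 4.7344


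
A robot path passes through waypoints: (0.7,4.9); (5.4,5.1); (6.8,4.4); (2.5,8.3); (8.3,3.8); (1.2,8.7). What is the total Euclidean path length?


Segment lengths:
  seg1 = sqrt((4.7)^2 + (0.2)^2) = 4.7043
  seg2 = sqrt((1.4)^2 + (-0.7)^2) = 1.5652
  seg3 = sqrt((-4.3)^2 + (3.9)^2) = 5.8052
  seg4 = sqrt((5.8)^2 + (-4.5)^2) = 7.341
  seg5 = sqrt((-7.1)^2 + (4.9)^2) = 8.6267
Total = 28.0424


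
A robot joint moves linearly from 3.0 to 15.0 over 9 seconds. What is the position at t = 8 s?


s = t/T = 8/9 = 0.8889
p(t) = p0 + (pf-p0)*s
= 3.0 + (15.0 - 3.0) * 0.8889
= 13.6667


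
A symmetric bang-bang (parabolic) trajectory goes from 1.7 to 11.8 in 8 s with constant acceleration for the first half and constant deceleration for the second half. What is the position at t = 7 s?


Symmetric rest-to-rest: each phase covers (pf-p0)/2 in time T/2. 0.5*a*(T/2)^2 = (pf-p0)/2 => a = 4*(pf-p0)/T^2
a = 4*(11.8-1.7)/8^2 = 0.6313
t = 7 is in the deceleration phase (t > T/2).
p = pf - 0.5*a*(T-t)^2 = 11.8 - 0.5*0.6313*1^2
= 11.4844


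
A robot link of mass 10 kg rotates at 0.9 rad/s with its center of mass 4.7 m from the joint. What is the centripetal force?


F = m * omega^2 * r
= 10 * 0.9^2 * 4.7
= 10 * 0.81 * 4.7
= 38.07 N


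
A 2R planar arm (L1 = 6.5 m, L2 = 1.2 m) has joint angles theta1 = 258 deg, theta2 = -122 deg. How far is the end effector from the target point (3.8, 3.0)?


End effector via forward kinematics:
x = L1*cos(t1) + L2*cos(t1+t2) = -2.2146
y = L1*sin(t1) + L2*sin(t1+t2) = -5.5244
Distance to target:
d = sqrt((3.8 - -2.2146)^2 + (3.0 - -5.5244)^2)
= sqrt(36.1758 + 72.6649)
= 10.4327 m


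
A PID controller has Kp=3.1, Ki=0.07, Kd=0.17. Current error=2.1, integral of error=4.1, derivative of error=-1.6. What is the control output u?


u = Kp*e + Ki*int(e) + Kd*de/dt
= 3.1*2.1 + 0.07*4.1 + 0.17*(-1.6)
= 6.51 + 0.287 + -0.272
= 6.525


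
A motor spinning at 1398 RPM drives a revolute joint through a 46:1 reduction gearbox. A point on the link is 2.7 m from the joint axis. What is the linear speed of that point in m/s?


omega_motor = 1398 * 2*pi/60 = 146.3982 rad/s
omega_joint = omega_motor / 46 = 3.1826 rad/s
v = omega_joint * r = 3.1826 * 2.7
= 8.5929 m/s


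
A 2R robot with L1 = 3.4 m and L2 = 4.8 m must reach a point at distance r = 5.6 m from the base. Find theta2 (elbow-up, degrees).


cos(theta2) = (r^2 - L1^2 - L2^2) / (2*L1*L2)
cos(theta2) = (31.36 - 11.56 - 23.04) / 32.64
cos(theta2) = -0.099265
theta2 = 95.6968 degrees


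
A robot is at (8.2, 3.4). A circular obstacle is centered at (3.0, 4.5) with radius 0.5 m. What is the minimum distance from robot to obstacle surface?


center_dist = sqrt((8.2-3.0)^2 + (3.4-4.5)^2)
= sqrt(27.04 + 1.21)
= 5.3151
min_dist = center_dist - radius = 5.3151 - 0.5 = 4.8151 m


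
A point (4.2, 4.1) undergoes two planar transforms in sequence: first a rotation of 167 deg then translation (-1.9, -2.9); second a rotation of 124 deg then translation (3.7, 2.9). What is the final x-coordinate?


After transform 1:
x1 = cos(167)*4.2 - sin(167)*4.1 + -1.9 = -6.9147
y1 = sin(167)*4.2 + cos(167)*4.1 + -2.9 = -5.9501
After transform 2:
x2 = cos(124)*-6.9147 - sin(124)*-5.9501 + 3.7
= 12.4995


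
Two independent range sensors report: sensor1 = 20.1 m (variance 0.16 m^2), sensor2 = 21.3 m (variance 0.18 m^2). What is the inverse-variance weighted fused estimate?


w1 = (1/var1) / (1/var1 + 1/var2)
   = 6.25 / (6.25 + 5.5556) = 0.5294
w2 = 1 - w1 = 0.4706
fused = w1*s1 + w2*s2 = 10.6412 + 10.0235
= 20.6647 m


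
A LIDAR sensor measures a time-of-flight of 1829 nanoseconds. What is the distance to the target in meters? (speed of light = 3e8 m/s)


tof = 1829 ns = 1.829e-06 s
dist = c * tof / 2
= 3e8 * 1.829e-06 / 2
= 274.35 m


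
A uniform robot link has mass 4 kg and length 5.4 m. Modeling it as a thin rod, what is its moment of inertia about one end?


I = (1/3) * m * L^2
= (1/3) * 4 * 5.4^2
= 0.333333 * 4 * 29.16
= 38.88 kg*m^2


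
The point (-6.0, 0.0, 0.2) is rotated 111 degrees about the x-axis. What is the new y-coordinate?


Rotation about x-axis: y' = y*cos(theta) - z*sin(theta)
= 0.0 * -0.3584 - 0.2 * 0.9336
= -0.1867


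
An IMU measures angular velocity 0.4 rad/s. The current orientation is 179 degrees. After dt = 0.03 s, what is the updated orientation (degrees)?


delta_theta = w * dt = 0.4 * 0.03 = 0.012 rad
= 0.6875 deg
theta_new = 179 + 0.6875 = 179.6875 deg


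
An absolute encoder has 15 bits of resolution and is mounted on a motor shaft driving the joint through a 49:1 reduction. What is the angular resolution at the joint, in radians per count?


counts = 2^15 = 32768
effective counts at joint = 32768 * 49 = 1605632
resolution = 2*pi / 1605632
= 3.9132e-06 rad/count


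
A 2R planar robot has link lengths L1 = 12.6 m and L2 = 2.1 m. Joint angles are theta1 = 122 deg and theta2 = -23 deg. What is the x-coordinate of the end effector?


Convert angles to radians: theta1 = 2.1293, theta2 = -0.4014
x = L1*cos(theta1) + L2*cos(theta1+theta2)
x = -6.677 + -0.3285
x = -7.0055


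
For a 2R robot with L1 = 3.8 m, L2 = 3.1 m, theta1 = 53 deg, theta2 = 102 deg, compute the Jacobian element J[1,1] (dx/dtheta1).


J[1,1] = -L1*sin(t1) - L2*sin(t1+t2)
= -3.8*sin(53) - 3.1*sin(155)
= -4.3449


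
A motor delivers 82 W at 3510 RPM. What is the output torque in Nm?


omega = 3510 * 2*pi/60 = 367.5663 rad/s
tau = P / omega = 82 / 367.5663
= 0.2231 Nm


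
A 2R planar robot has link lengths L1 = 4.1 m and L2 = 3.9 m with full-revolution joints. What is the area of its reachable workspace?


r_max = L1 + L2 = 8.0 m
r_min = |L1 - L2| = 0.2 m
Area = pi*(r_max^2 - r_min^2)
= pi*(64.0 - 0.04)
= pi * 63.96
= 200.9363 m^2


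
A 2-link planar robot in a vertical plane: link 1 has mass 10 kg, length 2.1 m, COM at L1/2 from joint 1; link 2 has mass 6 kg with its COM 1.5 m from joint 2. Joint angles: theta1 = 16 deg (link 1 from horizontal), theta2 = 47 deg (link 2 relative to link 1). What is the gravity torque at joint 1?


Horizontal distance from joint 1 to link-1 COM:
  x_c1 = (L1/2)*cos(t1) = 1.05 * 0.9613 = 1.0093 m
Horizontal distance from joint 1 to link-2 COM:
  x_c2 = L1*cos(t1) + Lc2*cos(t1+t2)
       = 2.1*0.9613 + 1.5*0.454 = 2.6996 m
tau1 = m1*g*x_c1 + m2*g*x_c2
     = 10*9.81*1.0093 + 6*9.81*2.6996
     = 99.0148 + 158.9005
     = 257.9153 Nm


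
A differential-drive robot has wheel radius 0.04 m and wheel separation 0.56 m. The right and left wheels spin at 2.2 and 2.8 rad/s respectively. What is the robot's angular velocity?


vR = r*wR = 0.04*2.2 = 0.088 m/s
vL = r*wL = 0.04*2.8 = 0.112 m/s
v = (vR+vL)/2 = 0.1 m/s
omega = (vR-vL)/L = -0.0429 rad/s
angular velocity = -0.0429 rad/s


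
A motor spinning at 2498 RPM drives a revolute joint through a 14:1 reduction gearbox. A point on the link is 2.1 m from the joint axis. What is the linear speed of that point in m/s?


omega_motor = 2498 * 2*pi/60 = 261.5899 rad/s
omega_joint = omega_motor / 14 = 18.685 rad/s
v = omega_joint * r = 18.685 * 2.1
= 39.2385 m/s


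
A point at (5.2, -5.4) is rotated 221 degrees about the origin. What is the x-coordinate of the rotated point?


x' = x*cos(theta) - y*sin(theta)
cos(221 deg) = -0.7547, sin(221 deg) = -0.6561
x' = 5.2 * -0.7547 - -5.4 * -0.6561
= -3.9245 - 3.5427
= -7.4672


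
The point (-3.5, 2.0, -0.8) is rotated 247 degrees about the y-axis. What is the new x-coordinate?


Rotation about y-axis: x' = x*cos(theta) + z*sin(theta)
= -3.5 * -0.3907 + -0.8 * -0.9205
= 2.104


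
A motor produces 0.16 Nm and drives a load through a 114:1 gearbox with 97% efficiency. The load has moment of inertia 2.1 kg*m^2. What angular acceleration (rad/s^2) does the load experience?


tau_out = tau_motor * N * eta
= 0.16 * 114 * 0.97 = 17.6928 Nm
alpha = tau_out / I = 17.6928 / 2.1
= 8.4251 rad/s^2


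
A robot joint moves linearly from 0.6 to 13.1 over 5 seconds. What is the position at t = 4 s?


s = t/T = 4/5 = 0.8
p(t) = p0 + (pf-p0)*s
= 0.6 + (13.1 - 0.6) * 0.8
= 10.6


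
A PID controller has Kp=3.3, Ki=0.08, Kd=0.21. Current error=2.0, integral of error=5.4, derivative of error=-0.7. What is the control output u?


u = Kp*e + Ki*int(e) + Kd*de/dt
= 3.3*2.0 + 0.08*5.4 + 0.21*(-0.7)
= 6.6 + 0.432 + -0.147
= 6.885


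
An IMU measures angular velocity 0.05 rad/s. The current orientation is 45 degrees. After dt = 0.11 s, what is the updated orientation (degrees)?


delta_theta = w * dt = 0.05 * 0.11 = 0.0055 rad
= 0.3151 deg
theta_new = 45 + 0.3151 = 45.3151 deg


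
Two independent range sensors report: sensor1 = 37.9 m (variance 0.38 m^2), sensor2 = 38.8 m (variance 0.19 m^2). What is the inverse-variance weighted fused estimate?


w1 = (1/var1) / (1/var1 + 1/var2)
   = 2.6316 / (2.6316 + 5.2632) = 0.3333
w2 = 1 - w1 = 0.6667
fused = w1*s1 + w2*s2 = 12.6333 + 25.8667
= 38.5 m


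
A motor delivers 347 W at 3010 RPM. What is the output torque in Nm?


omega = 3010 * 2*pi/60 = 315.2065 rad/s
tau = P / omega = 347 / 315.2065
= 1.1009 Nm


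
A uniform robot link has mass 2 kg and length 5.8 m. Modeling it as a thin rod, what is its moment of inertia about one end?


I = (1/3) * m * L^2
= (1/3) * 2 * 5.8^2
= 0.333333 * 2 * 33.64
= 22.4267 kg*m^2


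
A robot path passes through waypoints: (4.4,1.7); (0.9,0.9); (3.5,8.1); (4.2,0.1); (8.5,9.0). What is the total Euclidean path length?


Segment lengths:
  seg1 = sqrt((-3.5)^2 + (-0.8)^2) = 3.5903
  seg2 = sqrt((2.6)^2 + (7.2)^2) = 7.6551
  seg3 = sqrt((0.7)^2 + (-8.0)^2) = 8.0306
  seg4 = sqrt((4.3)^2 + (8.9)^2) = 9.8843
Total = 29.1602


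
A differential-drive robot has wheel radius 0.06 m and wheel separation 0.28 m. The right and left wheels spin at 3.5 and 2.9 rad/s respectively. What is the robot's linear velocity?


vR = r*wR = 0.06*3.5 = 0.21 m/s
vL = r*wL = 0.06*2.9 = 0.174 m/s
v = (vR+vL)/2 = 0.192 m/s
omega = (vR-vL)/L = 0.1286 rad/s
linear velocity = 0.192 m/s


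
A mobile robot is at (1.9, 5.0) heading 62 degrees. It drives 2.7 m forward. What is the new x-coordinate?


x_new = x0 + d*cos(theta)
= 1.9 + 2.7*cos(62)
= 1.9 + 1.2676
= 3.1676


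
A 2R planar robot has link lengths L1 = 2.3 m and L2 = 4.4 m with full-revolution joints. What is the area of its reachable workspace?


r_max = L1 + L2 = 6.7 m
r_min = |L1 - L2| = 2.1 m
Area = pi*(r_max^2 - r_min^2)
= pi*(44.89 - 4.41)
= pi * 40.48
= 127.1717 m^2


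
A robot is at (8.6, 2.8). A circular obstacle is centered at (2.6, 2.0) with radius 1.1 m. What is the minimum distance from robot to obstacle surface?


center_dist = sqrt((8.6-2.6)^2 + (2.8-2.0)^2)
= sqrt(36.0 + 0.64)
= 6.0531
min_dist = center_dist - radius = 6.0531 - 1.1 = 4.9531 m


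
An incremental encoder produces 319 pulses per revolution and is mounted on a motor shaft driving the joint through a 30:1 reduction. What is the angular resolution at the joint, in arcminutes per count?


counts per rev = 319
effective counts at joint = 319 * 30 = 9570
resolution = 360*60 / 9570
= 2.2571 arcmin/count


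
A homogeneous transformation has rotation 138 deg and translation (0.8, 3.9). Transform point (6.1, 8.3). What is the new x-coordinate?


x' = cos(theta)*px - sin(theta)*py + tx
= -0.7431*6.1 - 0.6691*8.3 + 0.8
= -9.287


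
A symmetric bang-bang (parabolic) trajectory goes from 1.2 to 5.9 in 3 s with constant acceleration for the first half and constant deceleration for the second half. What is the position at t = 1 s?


Symmetric rest-to-rest: each phase covers (pf-p0)/2 in time T/2. 0.5*a*(T/2)^2 = (pf-p0)/2 => a = 4*(pf-p0)/T^2
a = 4*(5.9-1.2)/3^2 = 2.0889
t = 1 is in the acceleration phase (t <= T/2).
p = p0 + 0.5*a*t^2 = 1.2 + 0.5*2.0889*1^2
= 2.2444


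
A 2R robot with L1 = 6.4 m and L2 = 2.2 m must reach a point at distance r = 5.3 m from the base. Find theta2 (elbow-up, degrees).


cos(theta2) = (r^2 - L1^2 - L2^2) / (2*L1*L2)
cos(theta2) = (28.09 - 40.96 - 4.84) / 28.16
cos(theta2) = -0.628906
theta2 = 128.9695 degrees


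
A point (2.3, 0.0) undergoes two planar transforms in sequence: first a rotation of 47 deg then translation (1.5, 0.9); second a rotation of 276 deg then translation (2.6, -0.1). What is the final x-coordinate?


After transform 1:
x1 = cos(47)*2.3 - sin(47)*0.0 + 1.5 = 3.0686
y1 = sin(47)*2.3 + cos(47)*0.0 + 0.9 = 2.5821
After transform 2:
x2 = cos(276)*3.0686 - sin(276)*2.5821 + 2.6
= 5.4887


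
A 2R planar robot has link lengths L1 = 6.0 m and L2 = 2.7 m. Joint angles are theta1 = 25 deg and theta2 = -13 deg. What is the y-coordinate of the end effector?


Convert angles to radians: theta1 = 0.4363, theta2 = -0.2269
y = L1*sin(theta1) + L2*sin(theta1+theta2)
y = 2.5357 + 0.5614
y = 3.0971


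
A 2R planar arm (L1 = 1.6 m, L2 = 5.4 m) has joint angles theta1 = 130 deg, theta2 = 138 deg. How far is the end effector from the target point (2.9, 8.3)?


End effector via forward kinematics:
x = L1*cos(t1) + L2*cos(t1+t2) = -1.2169
y = L1*sin(t1) + L2*sin(t1+t2) = -4.171
Distance to target:
d = sqrt((2.9 - -1.2169)^2 + (8.3 - -4.171)^2)
= sqrt(16.949 + 155.5268)
= 13.133 m


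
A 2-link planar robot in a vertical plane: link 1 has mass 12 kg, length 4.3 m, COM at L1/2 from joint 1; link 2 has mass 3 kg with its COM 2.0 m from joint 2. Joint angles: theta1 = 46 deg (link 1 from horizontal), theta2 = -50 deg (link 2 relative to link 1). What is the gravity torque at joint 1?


Horizontal distance from joint 1 to link-1 COM:
  x_c1 = (L1/2)*cos(t1) = 2.15 * 0.6947 = 1.4935 m
Horizontal distance from joint 1 to link-2 COM:
  x_c2 = L1*cos(t1) + Lc2*cos(t1+t2)
       = 4.3*0.6947 + 2.0*0.9976 = 4.9822 m
tau1 = m1*g*x_c1 + m2*g*x_c2
     = 12*9.81*1.4935 + 3*9.81*4.9822
     = 175.8166 + 146.6249
     = 322.4416 Nm


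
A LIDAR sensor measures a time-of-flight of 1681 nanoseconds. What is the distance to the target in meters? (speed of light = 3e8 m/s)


tof = 1681 ns = 1.681e-06 s
dist = c * tof / 2
= 3e8 * 1.681e-06 / 2
= 252.15 m


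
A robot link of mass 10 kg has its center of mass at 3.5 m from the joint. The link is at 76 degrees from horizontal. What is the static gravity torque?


tau = m*g*L*cos(angle)
= 10 * 9.81 * 3.5 * cos(76 deg)
= 10 * 9.81 * 3.5 * 0.2419
= 83.0639 Nm


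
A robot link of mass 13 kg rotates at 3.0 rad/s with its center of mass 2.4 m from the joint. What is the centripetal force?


F = m * omega^2 * r
= 13 * 3.0^2 * 2.4
= 13 * 9.0 * 2.4
= 280.8 N


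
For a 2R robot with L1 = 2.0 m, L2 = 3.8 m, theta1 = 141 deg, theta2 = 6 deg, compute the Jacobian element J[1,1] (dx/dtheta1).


J[1,1] = -L1*sin(t1) - L2*sin(t1+t2)
= -2.0*sin(141) - 3.8*sin(147)
= -3.3283


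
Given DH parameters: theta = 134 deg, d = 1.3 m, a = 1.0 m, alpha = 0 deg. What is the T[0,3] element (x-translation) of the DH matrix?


T[0,3] = a * cos(theta)
= 1.0 * cos(134 deg)
= 1.0 * -0.6947
= -0.6947


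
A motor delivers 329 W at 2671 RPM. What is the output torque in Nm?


omega = 2671 * 2*pi/60 = 279.7065 rad/s
tau = P / omega = 329 / 279.7065
= 1.1762 Nm


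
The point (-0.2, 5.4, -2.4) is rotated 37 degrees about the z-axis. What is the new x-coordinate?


Rotation about z-axis: x' = x*cos(theta) - y*sin(theta)
= -0.2 * 0.7986 - 5.4 * 0.6018
= -3.4095


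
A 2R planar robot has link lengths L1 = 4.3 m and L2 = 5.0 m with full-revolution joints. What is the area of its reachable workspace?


r_max = L1 + L2 = 9.3 m
r_min = |L1 - L2| = 0.7 m
Area = pi*(r_max^2 - r_min^2)
= pi*(86.49 - 0.49)
= pi * 86.0
= 270.177 m^2


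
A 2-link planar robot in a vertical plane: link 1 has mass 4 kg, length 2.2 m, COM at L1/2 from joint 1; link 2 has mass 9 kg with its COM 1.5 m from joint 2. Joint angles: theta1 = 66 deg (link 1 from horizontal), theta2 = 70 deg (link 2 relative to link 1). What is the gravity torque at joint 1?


Horizontal distance from joint 1 to link-1 COM:
  x_c1 = (L1/2)*cos(t1) = 1.1 * 0.4067 = 0.4474 m
Horizontal distance from joint 1 to link-2 COM:
  x_c2 = L1*cos(t1) + Lc2*cos(t1+t2)
       = 2.2*0.4067 + 1.5*-0.7193 = -0.1842 m
tau1 = m1*g*x_c1 + m2*g*x_c2
     = 4*9.81*0.4474 + 9*9.81*-0.1842
     = 17.5564 + -16.2621
     = 1.2943 Nm


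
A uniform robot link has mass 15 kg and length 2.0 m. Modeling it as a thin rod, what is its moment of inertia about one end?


I = (1/3) * m * L^2
= (1/3) * 15 * 2.0^2
= 0.333333 * 15 * 4.0
= 20.0 kg*m^2


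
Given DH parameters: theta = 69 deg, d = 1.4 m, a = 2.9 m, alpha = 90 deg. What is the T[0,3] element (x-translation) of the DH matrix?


T[0,3] = a * cos(theta)
= 2.9 * cos(69 deg)
= 2.9 * 0.3584
= 1.0393


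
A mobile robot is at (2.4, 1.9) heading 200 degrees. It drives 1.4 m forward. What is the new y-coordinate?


y_new = y0 + d*sin(theta)
= 1.9 + 1.4*sin(200)
= 1.9 + -0.4788
= 1.4212


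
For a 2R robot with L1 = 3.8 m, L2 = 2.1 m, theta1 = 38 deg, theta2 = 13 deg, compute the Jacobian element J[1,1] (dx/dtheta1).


J[1,1] = -L1*sin(t1) - L2*sin(t1+t2)
= -3.8*sin(38) - 2.1*sin(51)
= -3.9715


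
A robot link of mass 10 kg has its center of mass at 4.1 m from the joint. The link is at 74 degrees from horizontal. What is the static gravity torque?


tau = m*g*L*cos(angle)
= 10 * 9.81 * 4.1 * cos(74 deg)
= 10 * 9.81 * 4.1 * 0.2756
= 110.8641 Nm


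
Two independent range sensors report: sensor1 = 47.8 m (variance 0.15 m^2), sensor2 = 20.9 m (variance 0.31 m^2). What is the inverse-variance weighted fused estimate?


w1 = (1/var1) / (1/var1 + 1/var2)
   = 6.6667 / (6.6667 + 3.2258) = 0.6739
w2 = 1 - w1 = 0.3261
fused = w1*s1 + w2*s2 = 32.213 + 6.8152
= 39.0283 m


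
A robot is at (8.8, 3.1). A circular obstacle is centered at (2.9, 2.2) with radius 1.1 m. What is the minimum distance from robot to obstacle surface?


center_dist = sqrt((8.8-2.9)^2 + (3.1-2.2)^2)
= sqrt(34.81 + 0.81)
= 5.9682
min_dist = center_dist - radius = 5.9682 - 1.1 = 4.8682 m


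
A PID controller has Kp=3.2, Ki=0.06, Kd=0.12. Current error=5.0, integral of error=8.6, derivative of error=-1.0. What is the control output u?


u = Kp*e + Ki*int(e) + Kd*de/dt
= 3.2*5.0 + 0.06*8.6 + 0.12*(-1.0)
= 16.0 + 0.516 + -0.12
= 16.396


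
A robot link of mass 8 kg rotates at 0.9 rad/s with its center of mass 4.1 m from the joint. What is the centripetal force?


F = m * omega^2 * r
= 8 * 0.9^2 * 4.1
= 8 * 0.81 * 4.1
= 26.568 N


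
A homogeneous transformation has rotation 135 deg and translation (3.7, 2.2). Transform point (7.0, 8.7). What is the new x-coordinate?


x' = cos(theta)*px - sin(theta)*py + tx
= -0.7071*7.0 - 0.7071*8.7 + 3.7
= -7.4016


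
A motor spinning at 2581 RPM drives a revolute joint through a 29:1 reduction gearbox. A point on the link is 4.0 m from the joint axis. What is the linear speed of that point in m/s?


omega_motor = 2581 * 2*pi/60 = 270.2817 rad/s
omega_joint = omega_motor / 29 = 9.3201 rad/s
v = omega_joint * r = 9.3201 * 4.0
= 37.2802 m/s


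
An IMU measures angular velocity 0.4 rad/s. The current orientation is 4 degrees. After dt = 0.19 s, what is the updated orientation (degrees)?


delta_theta = w * dt = 0.4 * 0.19 = 0.076 rad
= 4.3545 deg
theta_new = 4 + 4.3545 = 8.3545 deg


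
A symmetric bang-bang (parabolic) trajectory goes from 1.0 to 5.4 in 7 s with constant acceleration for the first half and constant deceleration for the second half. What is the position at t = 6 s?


Symmetric rest-to-rest: each phase covers (pf-p0)/2 in time T/2. 0.5*a*(T/2)^2 = (pf-p0)/2 => a = 4*(pf-p0)/T^2
a = 4*(5.4-1.0)/7^2 = 0.3592
t = 6 is in the deceleration phase (t > T/2).
p = pf - 0.5*a*(T-t)^2 = 5.4 - 0.5*0.3592*1^2
= 5.2204


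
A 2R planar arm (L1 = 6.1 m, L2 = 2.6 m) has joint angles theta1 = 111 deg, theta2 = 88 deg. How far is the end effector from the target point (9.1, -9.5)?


End effector via forward kinematics:
x = L1*cos(t1) + L2*cos(t1+t2) = -4.6444
y = L1*sin(t1) + L2*sin(t1+t2) = 4.8484
Distance to target:
d = sqrt((9.1 - -4.6444)^2 + (-9.5 - 4.8484)^2)
= sqrt(188.9083 + 205.8755)
= 19.8692 m


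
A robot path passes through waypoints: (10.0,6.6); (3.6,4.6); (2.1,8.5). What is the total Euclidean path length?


Segment lengths:
  seg1 = sqrt((-6.4)^2 + (-2.0)^2) = 6.7052
  seg2 = sqrt((-1.5)^2 + (3.9)^2) = 4.1785
Total = 10.8837


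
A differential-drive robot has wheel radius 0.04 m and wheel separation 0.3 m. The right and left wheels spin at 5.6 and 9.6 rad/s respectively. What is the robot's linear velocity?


vR = r*wR = 0.04*5.6 = 0.224 m/s
vL = r*wL = 0.04*9.6 = 0.384 m/s
v = (vR+vL)/2 = 0.304 m/s
omega = (vR-vL)/L = -0.5333 rad/s
linear velocity = 0.304 m/s


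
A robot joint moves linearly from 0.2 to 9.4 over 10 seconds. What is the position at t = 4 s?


s = t/T = 4/10 = 0.4
p(t) = p0 + (pf-p0)*s
= 0.2 + (9.4 - 0.2) * 0.4
= 3.88


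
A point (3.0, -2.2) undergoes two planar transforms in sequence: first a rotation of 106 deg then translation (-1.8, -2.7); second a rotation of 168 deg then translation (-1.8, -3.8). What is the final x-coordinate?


After transform 1:
x1 = cos(106)*3.0 - sin(106)*-2.2 + -1.8 = -0.5121
y1 = sin(106)*3.0 + cos(106)*-2.2 + -2.7 = 0.7902
After transform 2:
x2 = cos(168)*-0.5121 - sin(168)*0.7902 + -1.8
= -1.4633


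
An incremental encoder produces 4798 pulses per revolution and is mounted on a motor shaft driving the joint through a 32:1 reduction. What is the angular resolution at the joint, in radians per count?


counts per rev = 4798
effective counts at joint = 4798 * 32 = 153536
resolution = 2*pi / 153536
= 4.0923e-05 rad/count
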